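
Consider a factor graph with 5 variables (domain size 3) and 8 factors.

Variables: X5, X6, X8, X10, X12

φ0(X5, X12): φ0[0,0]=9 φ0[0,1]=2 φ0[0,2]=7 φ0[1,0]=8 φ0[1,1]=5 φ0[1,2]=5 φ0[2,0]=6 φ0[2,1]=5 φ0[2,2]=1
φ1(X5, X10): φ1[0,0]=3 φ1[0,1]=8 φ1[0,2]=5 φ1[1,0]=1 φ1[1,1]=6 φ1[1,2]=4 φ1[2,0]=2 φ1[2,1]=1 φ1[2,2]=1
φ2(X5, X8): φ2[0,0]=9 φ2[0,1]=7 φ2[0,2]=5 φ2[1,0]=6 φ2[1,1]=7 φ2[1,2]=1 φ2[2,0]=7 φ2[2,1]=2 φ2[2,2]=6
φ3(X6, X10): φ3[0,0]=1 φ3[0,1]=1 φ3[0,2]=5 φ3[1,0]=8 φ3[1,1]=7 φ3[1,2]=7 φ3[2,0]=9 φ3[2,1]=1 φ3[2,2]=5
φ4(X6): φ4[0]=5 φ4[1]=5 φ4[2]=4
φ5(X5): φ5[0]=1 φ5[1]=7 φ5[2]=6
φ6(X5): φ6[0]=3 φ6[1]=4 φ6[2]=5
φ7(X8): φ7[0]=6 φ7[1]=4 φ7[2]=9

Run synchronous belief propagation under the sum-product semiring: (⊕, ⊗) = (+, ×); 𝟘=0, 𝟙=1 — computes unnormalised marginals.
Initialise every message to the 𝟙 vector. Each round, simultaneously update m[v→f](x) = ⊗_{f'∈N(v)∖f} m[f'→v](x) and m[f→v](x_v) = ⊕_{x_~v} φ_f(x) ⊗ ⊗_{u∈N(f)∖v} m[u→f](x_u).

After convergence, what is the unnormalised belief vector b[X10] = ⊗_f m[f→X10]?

init: all messages = 𝟙 over 3 values
r1 m[φ0→X5] = [18, 18, 12]
r1 m[φ0→X12] = [23, 12, 13]
r1 m[φ1→X5] = [16, 11, 4]
r1 m[φ1→X10] = [6, 15, 10]
r1 m[φ2→X5] = [21, 14, 15]
r1 m[φ2→X8] = [22, 16, 12]
r1 m[φ3→X6] = [7, 22, 15]
r1 m[φ3→X10] = [18, 9, 17]
r1 m[φ4→X6] = [5, 5, 4]
r1 m[φ5→X5] = [1, 7, 6]
r1 m[φ6→X5] = [3, 4, 5]
r1 m[φ7→X8] = [6, 4, 9]
r1 m[X5→φ0] = [1, 1, 1]
r1 m[X5→φ1] = [1, 1, 1]
r1 m[X5→φ2] = [1, 1, 1]
r1 m[X5→φ5] = [1, 1, 1]
r1 m[X5→φ6] = [1, 1, 1]
r1 m[X6→φ3] = [1, 1, 1]
r1 m[X6→φ4] = [1, 1, 1]
r1 m[X8→φ2] = [1, 1, 1]
r1 m[X8→φ7] = [1, 1, 1]
r1 m[X10→φ1] = [1, 1, 1]
r1 m[X10→φ3] = [1, 1, 1]
r1 m[X12→φ0] = [1, 1, 1]
r2 m[φ0→X5] = [18, 18, 12]
r2 m[φ0→X12] = [23, 12, 13]
r2 m[φ1→X5] = [16, 11, 4]
r2 m[φ1→X10] = [6, 15, 10]
r2 m[φ2→X5] = [21, 14, 15]
r2 m[φ2→X8] = [22, 16, 12]
r2 m[φ3→X6] = [7, 22, 15]
r2 m[φ3→X10] = [18, 9, 17]
r2 m[φ4→X6] = [5, 5, 4]
r2 m[φ5→X5] = [1, 7, 6]
r2 m[φ6→X5] = [3, 4, 5]
r2 m[φ7→X8] = [6, 4, 9]
r2 m[X5→φ0] = [1008, 4312, 1800]
r2 m[X5→φ1] = [1134, 7056, 5400]
r2 m[X5→φ2] = [864, 5544, 1440]
r2 m[X5→φ5] = [18144, 11088, 3600]
r2 m[X5→φ6] = [6048, 19404, 4320]
r2 m[X6→φ3] = [5, 5, 4]
r2 m[X6→φ4] = [7, 22, 15]
r2 m[X8→φ2] = [6, 4, 9]
r2 m[X8→φ7] = [22, 16, 12]
r2 m[X10→φ1] = [18, 9, 17]
r2 m[X10→φ3] = [6, 15, 10]
r2 m[X12→φ0] = [1, 1, 1]
r3 m[φ0→X5] = [18, 18, 12]
r3 m[φ0→X12] = [54368, 32576, 30416]
r3 m[φ1→X5] = [211, 140, 62]
r3 m[φ1→X10] = [21258, 56808, 39294]
r3 m[φ2→X5] = [127, 73, 104]
r3 m[φ2→X8] = [51120, 47736, 18504]
r3 m[φ3→X6] = [71, 223, 119]
r3 m[φ3→X10] = [81, 44, 80]
r3 m[φ4→X6] = [5, 5, 4]
r3 m[φ5→X5] = [1, 7, 6]
r3 m[φ6→X5] = [3, 4, 5]
r3 m[φ7→X8] = [6, 4, 9]
r3 m[X5→φ0] = [1008, 4312, 1800]
r3 m[X5→φ1] = [1134, 7056, 5400]
r3 m[X5→φ2] = [864, 5544, 1440]
r3 m[X5→φ5] = [18144, 11088, 3600]
r3 m[X5→φ6] = [6048, 19404, 4320]
r3 m[X6→φ3] = [5, 5, 4]
r3 m[X6→φ4] = [7, 22, 15]
r3 m[X8→φ2] = [6, 4, 9]
r3 m[X8→φ7] = [22, 16, 12]
r3 m[X10→φ1] = [18, 9, 17]
r3 m[X10→φ3] = [6, 15, 10]
r3 m[X12→φ0] = [1, 1, 1]
r4 m[φ0→X5] = [18, 18, 12]
r4 m[φ0→X12] = [54368, 32576, 30416]
r4 m[φ1→X5] = [211, 140, 62]
r4 m[φ1→X10] = [21258, 56808, 39294]
r4 m[φ2→X5] = [127, 73, 104]
r4 m[φ2→X8] = [51120, 47736, 18504]
r4 m[φ3→X6] = [71, 223, 119]
r4 m[φ3→X10] = [81, 44, 80]
r4 m[φ4→X6] = [5, 5, 4]
r4 m[φ5→X5] = [1, 7, 6]
r4 m[φ6→X5] = [3, 4, 5]
r4 m[φ7→X8] = [6, 4, 9]
r4 m[X5→φ0] = [80391, 286160, 193440]
r4 m[X5→φ1] = [6858, 36792, 37440]
r4 m[X5→φ2] = [11394, 70560, 22320]
r4 m[X5→φ5] = [1447038, 735840, 386880]
r4 m[X5→φ6] = [482346, 1287720, 464256]
r4 m[X6→φ3] = [5, 5, 4]
r4 m[X6→φ4] = [71, 223, 119]
r4 m[X8→φ2] = [6, 4, 9]
r4 m[X8→φ7] = [51120, 47736, 18504]
r4 m[X10→φ1] = [81, 44, 80]
r4 m[X10→φ3] = [21258, 56808, 39294]
r4 m[X12→φ0] = [1, 1, 1]
r5 m[φ0→X5] = [18, 18, 12]
r5 m[φ0→X12] = [4173439, 2558782, 2186977]
r5 m[φ1→X5] = [995, 665, 286]
r5 m[φ1→X10] = [132246, 313056, 218898]
r5 m[φ2→X5] = [127, 73, 104]
r5 m[φ2→X8] = [682146, 618318, 261450]
r5 m[φ3→X6] = [274536, 842778, 444600]
r5 m[φ3→X10] = [81, 44, 80]
r5 m[φ4→X6] = [5, 5, 4]
r5 m[φ5→X5] = [1, 7, 6]
r5 m[φ6→X5] = [3, 4, 5]
r5 m[φ7→X8] = [6, 4, 9]
r5 m[X5→φ0] = [80391, 286160, 193440]
r5 m[X5→φ1] = [6858, 36792, 37440]
r5 m[X5→φ2] = [11394, 70560, 22320]
r5 m[X5→φ5] = [1447038, 735840, 386880]
r5 m[X5→φ6] = [482346, 1287720, 464256]
r5 m[X6→φ3] = [5, 5, 4]
r5 m[X6→φ4] = [71, 223, 119]
r5 m[X8→φ2] = [6, 4, 9]
r5 m[X8→φ7] = [51120, 47736, 18504]
r5 m[X10→φ1] = [81, 44, 80]
r5 m[X10→φ3] = [21258, 56808, 39294]
r5 m[X12→φ0] = [1, 1, 1]
r6 m[φ0→X5] = [18, 18, 12]
r6 m[φ0→X12] = [4173439, 2558782, 2186977]
r6 m[φ1→X5] = [995, 665, 286]
r6 m[φ1→X10] = [132246, 313056, 218898]
r6 m[φ2→X5] = [127, 73, 104]
r6 m[φ2→X8] = [682146, 618318, 261450]
r6 m[φ3→X6] = [274536, 842778, 444600]
r6 m[φ3→X10] = [81, 44, 80]
r6 m[φ4→X6] = [5, 5, 4]
r6 m[φ5→X5] = [1, 7, 6]
r6 m[φ6→X5] = [3, 4, 5]
r6 m[φ7→X8] = [6, 4, 9]
r6 m[X5→φ0] = [379095, 1359260, 892320]
r6 m[X5→φ1] = [6858, 36792, 37440]
r6 m[X5→φ2] = [53730, 335160, 102960]
r6 m[X5→φ5] = [6823710, 3495240, 1784640]
r6 m[X5→φ6] = [2274570, 6116670, 2141568]
r6 m[X6→φ3] = [5, 5, 4]
r6 m[X6→φ4] = [274536, 842778, 444600]
r6 m[X8→φ2] = [6, 4, 9]
r6 m[X8→φ7] = [682146, 618318, 261450]
r6 m[X10→φ1] = [81, 44, 80]
r6 m[X10→φ3] = [132246, 313056, 218898]
r6 m[X12→φ0] = [1, 1, 1]
r7 m[φ0→X5] = [18, 18, 12]
r7 m[φ0→X12] = [19639855, 12016090, 10342285]
r7 m[φ1→X5] = [995, 665, 286]
r7 m[φ1→X10] = [132246, 313056, 218898]
r7 m[φ2→X5] = [127, 73, 104]
r7 m[φ2→X8] = [3215250, 2928150, 1221570]
r7 m[φ3→X6] = [1539792, 4781646, 2597760]
r7 m[φ3→X10] = [81, 44, 80]
r7 m[φ4→X6] = [5, 5, 4]
r7 m[φ5→X5] = [1, 7, 6]
r7 m[φ6→X5] = [3, 4, 5]
r7 m[φ7→X8] = [6, 4, 9]
r7 m[X5→φ0] = [379095, 1359260, 892320]
r7 m[X5→φ1] = [6858, 36792, 37440]
r7 m[X5→φ2] = [53730, 335160, 102960]
r7 m[X5→φ5] = [6823710, 3495240, 1784640]
r7 m[X5→φ6] = [2274570, 6116670, 2141568]
r7 m[X6→φ3] = [5, 5, 4]
r7 m[X6→φ4] = [274536, 842778, 444600]
r7 m[X8→φ2] = [6, 4, 9]
r7 m[X8→φ7] = [682146, 618318, 261450]
r7 m[X10→φ1] = [81, 44, 80]
r7 m[X10→φ3] = [132246, 313056, 218898]
r7 m[X12→φ0] = [1, 1, 1]
r8 m[φ0→X5] = [18, 18, 12]
r8 m[φ0→X12] = [19639855, 12016090, 10342285]
r8 m[φ1→X5] = [995, 665, 286]
r8 m[φ1→X10] = [132246, 313056, 218898]
r8 m[φ2→X5] = [127, 73, 104]
r8 m[φ2→X8] = [3215250, 2928150, 1221570]
r8 m[φ3→X6] = [1539792, 4781646, 2597760]
r8 m[φ3→X10] = [81, 44, 80]
r8 m[φ4→X6] = [5, 5, 4]
r8 m[φ5→X5] = [1, 7, 6]
r8 m[φ6→X5] = [3, 4, 5]
r8 m[φ7→X8] = [6, 4, 9]
r8 m[X5→φ0] = [379095, 1359260, 892320]
r8 m[X5→φ1] = [6858, 36792, 37440]
r8 m[X5→φ2] = [53730, 335160, 102960]
r8 m[X5→φ5] = [6823710, 3495240, 1784640]
r8 m[X5→φ6] = [2274570, 6116670, 2141568]
r8 m[X6→φ3] = [5, 5, 4]
r8 m[X6→φ4] = [1539792, 4781646, 2597760]
r8 m[X8→φ2] = [6, 4, 9]
r8 m[X8→φ7] = [3215250, 2928150, 1221570]
r8 m[X10→φ1] = [81, 44, 80]
r8 m[X10→φ3] = [132246, 313056, 218898]
r8 m[X12→φ0] = [1, 1, 1]
r9 m[φ0→X5] = [18, 18, 12]
r9 m[φ0→X12] = [19639855, 12016090, 10342285]
r9 m[φ1→X5] = [995, 665, 286]
r9 m[φ1→X10] = [132246, 313056, 218898]
r9 m[φ2→X5] = [127, 73, 104]
r9 m[φ2→X8] = [3215250, 2928150, 1221570]
r9 m[φ3→X6] = [1539792, 4781646, 2597760]
r9 m[φ3→X10] = [81, 44, 80]
r9 m[φ4→X6] = [5, 5, 4]
r9 m[φ5→X5] = [1, 7, 6]
r9 m[φ6→X5] = [3, 4, 5]
r9 m[φ7→X8] = [6, 4, 9]
r9 m[X5→φ0] = [379095, 1359260, 892320]
r9 m[X5→φ1] = [6858, 36792, 37440]
r9 m[X5→φ2] = [53730, 335160, 102960]
r9 m[X5→φ5] = [6823710, 3495240, 1784640]
r9 m[X5→φ6] = [2274570, 6116670, 2141568]
r9 m[X6→φ3] = [5, 5, 4]
r9 m[X6→φ4] = [1539792, 4781646, 2597760]
r9 m[X8→φ2] = [6, 4, 9]
r9 m[X8→φ7] = [3215250, 2928150, 1221570]
r9 m[X10→φ1] = [81, 44, 80]
r9 m[X10→φ3] = [132246, 313056, 218898]
r9 m[X12→φ0] = [1, 1, 1]
fixed point reached at round 9
b[X10] = ⊗ incoming = [10711926, 13774464, 17511840]

b[X10] = [10711926, 13774464, 17511840]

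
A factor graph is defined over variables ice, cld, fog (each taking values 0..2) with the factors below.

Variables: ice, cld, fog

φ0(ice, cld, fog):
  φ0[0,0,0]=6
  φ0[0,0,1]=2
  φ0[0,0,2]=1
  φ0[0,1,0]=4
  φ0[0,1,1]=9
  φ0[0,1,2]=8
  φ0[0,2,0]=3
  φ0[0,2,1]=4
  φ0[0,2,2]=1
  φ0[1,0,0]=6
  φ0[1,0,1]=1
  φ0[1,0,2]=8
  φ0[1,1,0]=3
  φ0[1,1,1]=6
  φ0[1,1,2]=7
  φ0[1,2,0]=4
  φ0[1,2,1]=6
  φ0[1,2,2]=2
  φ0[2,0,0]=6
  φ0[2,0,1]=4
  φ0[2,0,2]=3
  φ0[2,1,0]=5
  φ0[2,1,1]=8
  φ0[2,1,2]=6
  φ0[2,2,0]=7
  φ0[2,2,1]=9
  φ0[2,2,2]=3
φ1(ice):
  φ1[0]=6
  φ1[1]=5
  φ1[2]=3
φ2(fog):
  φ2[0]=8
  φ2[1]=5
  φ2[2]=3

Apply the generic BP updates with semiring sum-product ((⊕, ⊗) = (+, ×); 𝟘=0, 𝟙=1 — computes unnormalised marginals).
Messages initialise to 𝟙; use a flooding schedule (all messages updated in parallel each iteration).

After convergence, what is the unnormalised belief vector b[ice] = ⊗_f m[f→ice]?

init: all messages = 𝟙 over 3 values
r1 m[φ0→ice] = [38, 43, 51]
r1 m[φ0→cld] = [37, 56, 39]
r1 m[φ0→fog] = [44, 49, 39]
r1 m[φ1→ice] = [6, 5, 3]
r1 m[φ2→fog] = [8, 5, 3]
r1 m[ice→φ0] = [1, 1, 1]
r1 m[ice→φ1] = [1, 1, 1]
r1 m[cld→φ0] = [1, 1, 1]
r1 m[fog→φ0] = [1, 1, 1]
r1 m[fog→φ2] = [1, 1, 1]
r2 m[φ0→ice] = [38, 43, 51]
r2 m[φ0→cld] = [37, 56, 39]
r2 m[φ0→fog] = [44, 49, 39]
r2 m[φ1→ice] = [6, 5, 3]
r2 m[φ2→fog] = [8, 5, 3]
r2 m[ice→φ0] = [6, 5, 3]
r2 m[ice→φ1] = [38, 43, 51]
r2 m[cld→φ0] = [1, 1, 1]
r2 m[fog→φ0] = [8, 5, 3]
r2 m[fog→φ2] = [44, 49, 39]
r3 m[φ0→ice] = [209, 220, 285]
r3 m[φ0→cld] = [982, 1275, 952]
r3 m[φ0→fog] = [197, 218, 181]
r3 m[φ1→ice] = [6, 5, 3]
r3 m[φ2→fog] = [8, 5, 3]
r3 m[ice→φ0] = [6, 5, 3]
r3 m[ice→φ1] = [38, 43, 51]
r3 m[cld→φ0] = [1, 1, 1]
r3 m[fog→φ0] = [8, 5, 3]
r3 m[fog→φ2] = [44, 49, 39]
r4 m[φ0→ice] = [209, 220, 285]
r4 m[φ0→cld] = [982, 1275, 952]
r4 m[φ0→fog] = [197, 218, 181]
r4 m[φ1→ice] = [6, 5, 3]
r4 m[φ2→fog] = [8, 5, 3]
r4 m[ice→φ0] = [6, 5, 3]
r4 m[ice→φ1] = [209, 220, 285]
r4 m[cld→φ0] = [1, 1, 1]
r4 m[fog→φ0] = [8, 5, 3]
r4 m[fog→φ2] = [197, 218, 181]
r5 m[φ0→ice] = [209, 220, 285]
r5 m[φ0→cld] = [982, 1275, 952]
r5 m[φ0→fog] = [197, 218, 181]
r5 m[φ1→ice] = [6, 5, 3]
r5 m[φ2→fog] = [8, 5, 3]
r5 m[ice→φ0] = [6, 5, 3]
r5 m[ice→φ1] = [209, 220, 285]
r5 m[cld→φ0] = [1, 1, 1]
r5 m[fog→φ0] = [8, 5, 3]
r5 m[fog→φ2] = [197, 218, 181]
fixed point reached at round 5
b[ice] = ⊗ incoming = [1254, 1100, 855]

b[ice] = [1254, 1100, 855]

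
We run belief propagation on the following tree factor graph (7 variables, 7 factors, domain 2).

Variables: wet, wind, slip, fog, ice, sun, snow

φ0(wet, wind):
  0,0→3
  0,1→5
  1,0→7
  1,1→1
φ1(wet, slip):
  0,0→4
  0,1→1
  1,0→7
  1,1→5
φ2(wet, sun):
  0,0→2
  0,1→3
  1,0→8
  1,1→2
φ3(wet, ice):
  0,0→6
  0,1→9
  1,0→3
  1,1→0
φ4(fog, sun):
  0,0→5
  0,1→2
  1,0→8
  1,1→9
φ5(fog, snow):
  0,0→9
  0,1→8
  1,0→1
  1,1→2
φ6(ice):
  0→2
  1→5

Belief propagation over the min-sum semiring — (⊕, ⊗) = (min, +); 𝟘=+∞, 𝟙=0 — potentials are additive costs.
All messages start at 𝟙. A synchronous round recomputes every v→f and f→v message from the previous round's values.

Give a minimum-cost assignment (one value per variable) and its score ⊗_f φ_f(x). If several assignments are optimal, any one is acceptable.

assignment: (wet=0, wind=0, slip=1, fog=1, ice=0, sun=0, snow=0); score = 23

init: all messages = 𝟙 over 2 values
r1 m[φ0→wet] = [3, 1]
r1 m[φ0→wind] = [3, 1]
r1 m[φ1→wet] = [1, 5]
r1 m[φ1→slip] = [4, 1]
r1 m[φ2→wet] = [2, 2]
r1 m[φ2→sun] = [2, 2]
r1 m[φ3→wet] = [6, 0]
r1 m[φ3→ice] = [3, 0]
r1 m[φ4→fog] = [2, 8]
r1 m[φ4→sun] = [5, 2]
r1 m[φ5→fog] = [8, 1]
r1 m[φ5→snow] = [1, 2]
r1 m[φ6→ice] = [2, 5]
r1 m[wet→φ0] = [0, 0]
r1 m[wet→φ1] = [0, 0]
r1 m[wet→φ2] = [0, 0]
r1 m[wet→φ3] = [0, 0]
r1 m[wind→φ0] = [0, 0]
r1 m[slip→φ1] = [0, 0]
r1 m[fog→φ4] = [0, 0]
r1 m[fog→φ5] = [0, 0]
r1 m[ice→φ3] = [0, 0]
r1 m[ice→φ6] = [0, 0]
r1 m[sun→φ2] = [0, 0]
r1 m[sun→φ4] = [0, 0]
r1 m[snow→φ5] = [0, 0]
r2 m[φ0→wet] = [3, 1]
r2 m[φ0→wind] = [3, 1]
r2 m[φ1→wet] = [1, 5]
r2 m[φ1→slip] = [4, 1]
r2 m[φ2→wet] = [2, 2]
r2 m[φ2→sun] = [2, 2]
r2 m[φ3→wet] = [6, 0]
r2 m[φ3→ice] = [3, 0]
r2 m[φ4→fog] = [2, 8]
r2 m[φ4→sun] = [5, 2]
r2 m[φ5→fog] = [8, 1]
r2 m[φ5→snow] = [1, 2]
r2 m[φ6→ice] = [2, 5]
r2 m[wet→φ0] = [9, 7]
r2 m[wet→φ1] = [11, 3]
r2 m[wet→φ2] = [10, 6]
r2 m[wet→φ3] = [6, 8]
r2 m[wind→φ0] = [0, 0]
r2 m[slip→φ1] = [0, 0]
r2 m[fog→φ4] = [8, 1]
r2 m[fog→φ5] = [2, 8]
r2 m[ice→φ3] = [2, 5]
r2 m[ice→φ6] = [3, 0]
r2 m[sun→φ2] = [5, 2]
r2 m[sun→φ4] = [2, 2]
r2 m[snow→φ5] = [0, 0]
r3 m[φ0→wet] = [3, 1]
r3 m[φ0→wind] = [12, 8]
r3 m[φ1→wet] = [1, 5]
r3 m[φ1→slip] = [10, 8]
r3 m[φ2→wet] = [5, 4]
r3 m[φ2→sun] = [12, 8]
r3 m[φ3→wet] = [8, 5]
r3 m[φ3→ice] = [11, 8]
r3 m[φ4→fog] = [4, 10]
r3 m[φ4→sun] = [9, 10]
r3 m[φ5→fog] = [8, 1]
r3 m[φ5→snow] = [9, 10]
r3 m[φ6→ice] = [2, 5]
r3 m[wet→φ0] = [9, 7]
r3 m[wet→φ1] = [11, 3]
r3 m[wet→φ2] = [10, 6]
r3 m[wet→φ3] = [6, 8]
r3 m[wind→φ0] = [0, 0]
r3 m[slip→φ1] = [0, 0]
r3 m[fog→φ4] = [8, 1]
r3 m[fog→φ5] = [2, 8]
r3 m[ice→φ3] = [2, 5]
r3 m[ice→φ6] = [3, 0]
r3 m[sun→φ2] = [5, 2]
r3 m[sun→φ4] = [2, 2]
r3 m[snow→φ5] = [0, 0]
r4 m[φ0→wet] = [3, 1]
r4 m[φ0→wind] = [12, 8]
r4 m[φ1→wet] = [1, 5]
r4 m[φ1→slip] = [10, 8]
r4 m[φ2→wet] = [5, 4]
r4 m[φ2→sun] = [12, 8]
r4 m[φ3→wet] = [8, 5]
r4 m[φ3→ice] = [11, 8]
r4 m[φ4→fog] = [4, 10]
r4 m[φ4→sun] = [9, 10]
r4 m[φ5→fog] = [8, 1]
r4 m[φ5→snow] = [9, 10]
r4 m[φ6→ice] = [2, 5]
r4 m[wet→φ0] = [14, 14]
r4 m[wet→φ1] = [16, 10]
r4 m[wet→φ2] = [12, 11]
r4 m[wet→φ3] = [9, 10]
r4 m[wind→φ0] = [0, 0]
r4 m[slip→φ1] = [0, 0]
r4 m[fog→φ4] = [8, 1]
r4 m[fog→φ5] = [4, 10]
r4 m[ice→φ3] = [2, 5]
r4 m[ice→φ6] = [11, 8]
r4 m[sun→φ2] = [9, 10]
r4 m[sun→φ4] = [12, 8]
r4 m[snow→φ5] = [0, 0]
r5 m[φ0→wet] = [3, 1]
r5 m[φ0→wind] = [17, 15]
r5 m[φ1→wet] = [1, 5]
r5 m[φ1→slip] = [17, 15]
r5 m[φ2→wet] = [11, 12]
r5 m[φ2→sun] = [14, 13]
r5 m[φ3→wet] = [8, 5]
r5 m[φ3→ice] = [13, 10]
r5 m[φ4→fog] = [10, 17]
r5 m[φ4→sun] = [9, 10]
r5 m[φ5→fog] = [8, 1]
r5 m[φ5→snow] = [11, 12]
r5 m[φ6→ice] = [2, 5]
r5 m[wet→φ0] = [14, 14]
r5 m[wet→φ1] = [16, 10]
r5 m[wet→φ2] = [12, 11]
r5 m[wet→φ3] = [9, 10]
r5 m[wind→φ0] = [0, 0]
r5 m[slip→φ1] = [0, 0]
r5 m[fog→φ4] = [8, 1]
r5 m[fog→φ5] = [4, 10]
r5 m[ice→φ3] = [2, 5]
r5 m[ice→φ6] = [11, 8]
r5 m[sun→φ2] = [9, 10]
r5 m[sun→φ4] = [12, 8]
r5 m[snow→φ5] = [0, 0]
r6 m[φ0→wet] = [3, 1]
r6 m[φ0→wind] = [17, 15]
r6 m[φ1→wet] = [1, 5]
r6 m[φ1→slip] = [17, 15]
r6 m[φ2→wet] = [11, 12]
r6 m[φ2→sun] = [14, 13]
r6 m[φ3→wet] = [8, 5]
r6 m[φ3→ice] = [13, 10]
r6 m[φ4→fog] = [10, 17]
r6 m[φ4→sun] = [9, 10]
r6 m[φ5→fog] = [8, 1]
r6 m[φ5→snow] = [11, 12]
r6 m[φ6→ice] = [2, 5]
r6 m[wet→φ0] = [20, 22]
r6 m[wet→φ1] = [22, 18]
r6 m[wet→φ2] = [12, 11]
r6 m[wet→φ3] = [15, 18]
r6 m[wind→φ0] = [0, 0]
r6 m[slip→φ1] = [0, 0]
r6 m[fog→φ4] = [8, 1]
r6 m[fog→φ5] = [10, 17]
r6 m[ice→φ3] = [2, 5]
r6 m[ice→φ6] = [13, 10]
r6 m[sun→φ2] = [9, 10]
r6 m[sun→φ4] = [14, 13]
r6 m[snow→φ5] = [0, 0]
r7 m[φ0→wet] = [3, 1]
r7 m[φ0→wind] = [23, 23]
r7 m[φ1→wet] = [1, 5]
r7 m[φ1→slip] = [25, 23]
r7 m[φ2→wet] = [11, 12]
r7 m[φ2→sun] = [14, 13]
r7 m[φ3→wet] = [8, 5]
r7 m[φ3→ice] = [21, 18]
r7 m[φ4→fog] = [15, 22]
r7 m[φ4→sun] = [9, 10]
r7 m[φ5→fog] = [8, 1]
r7 m[φ5→snow] = [18, 18]
r7 m[φ6→ice] = [2, 5]
r7 m[wet→φ0] = [20, 22]
r7 m[wet→φ1] = [22, 18]
r7 m[wet→φ2] = [12, 11]
r7 m[wet→φ3] = [15, 18]
r7 m[wind→φ0] = [0, 0]
r7 m[slip→φ1] = [0, 0]
r7 m[fog→φ4] = [8, 1]
r7 m[fog→φ5] = [10, 17]
r7 m[ice→φ3] = [2, 5]
r7 m[ice→φ6] = [13, 10]
r7 m[sun→φ2] = [9, 10]
r7 m[sun→φ4] = [14, 13]
r7 m[snow→φ5] = [0, 0]
r8 m[φ0→wet] = [3, 1]
r8 m[φ0→wind] = [23, 23]
r8 m[φ1→wet] = [1, 5]
r8 m[φ1→slip] = [25, 23]
r8 m[φ2→wet] = [11, 12]
r8 m[φ2→sun] = [14, 13]
r8 m[φ3→wet] = [8, 5]
r8 m[φ3→ice] = [21, 18]
r8 m[φ4→fog] = [15, 22]
r8 m[φ4→sun] = [9, 10]
r8 m[φ5→fog] = [8, 1]
r8 m[φ5→snow] = [18, 18]
r8 m[φ6→ice] = [2, 5]
r8 m[wet→φ0] = [20, 22]
r8 m[wet→φ1] = [22, 18]
r8 m[wet→φ2] = [12, 11]
r8 m[wet→φ3] = [15, 18]
r8 m[wind→φ0] = [0, 0]
r8 m[slip→φ1] = [0, 0]
r8 m[fog→φ4] = [8, 1]
r8 m[fog→φ5] = [15, 22]
r8 m[ice→φ3] = [2, 5]
r8 m[ice→φ6] = [21, 18]
r8 m[sun→φ2] = [9, 10]
r8 m[sun→φ4] = [14, 13]
r8 m[snow→φ5] = [0, 0]
r9 m[φ0→wet] = [3, 1]
r9 m[φ0→wind] = [23, 23]
r9 m[φ1→wet] = [1, 5]
r9 m[φ1→slip] = [25, 23]
r9 m[φ2→wet] = [11, 12]
r9 m[φ2→sun] = [14, 13]
r9 m[φ3→wet] = [8, 5]
r9 m[φ3→ice] = [21, 18]
r9 m[φ4→fog] = [15, 22]
r9 m[φ4→sun] = [9, 10]
r9 m[φ5→fog] = [8, 1]
r9 m[φ5→snow] = [23, 23]
r9 m[φ6→ice] = [2, 5]
r9 m[wet→φ0] = [20, 22]
r9 m[wet→φ1] = [22, 18]
r9 m[wet→φ2] = [12, 11]
r9 m[wet→φ3] = [15, 18]
r9 m[wind→φ0] = [0, 0]
r9 m[slip→φ1] = [0, 0]
r9 m[fog→φ4] = [8, 1]
r9 m[fog→φ5] = [15, 22]
r9 m[ice→φ3] = [2, 5]
r9 m[ice→φ6] = [21, 18]
r9 m[sun→φ2] = [9, 10]
r9 m[sun→φ4] = [14, 13]
r9 m[snow→φ5] = [0, 0]
r10 m[φ0→wet] = [3, 1]
r10 m[φ0→wind] = [23, 23]
r10 m[φ1→wet] = [1, 5]
r10 m[φ1→slip] = [25, 23]
r10 m[φ2→wet] = [11, 12]
r10 m[φ2→sun] = [14, 13]
r10 m[φ3→wet] = [8, 5]
r10 m[φ3→ice] = [21, 18]
r10 m[φ4→fog] = [15, 22]
r10 m[φ4→sun] = [9, 10]
r10 m[φ5→fog] = [8, 1]
r10 m[φ5→snow] = [23, 23]
r10 m[φ6→ice] = [2, 5]
r10 m[wet→φ0] = [20, 22]
r10 m[wet→φ1] = [22, 18]
r10 m[wet→φ2] = [12, 11]
r10 m[wet→φ3] = [15, 18]
r10 m[wind→φ0] = [0, 0]
r10 m[slip→φ1] = [0, 0]
r10 m[fog→φ4] = [8, 1]
r10 m[fog→φ5] = [15, 22]
r10 m[ice→φ3] = [2, 5]
r10 m[ice→φ6] = [21, 18]
r10 m[sun→φ2] = [9, 10]
r10 m[sun→φ4] = [14, 13]
r10 m[snow→φ5] = [0, 0]
fixed point reached at round 10
traceback from wet: (wet=0, wind=0, slip=1, fog=1, ice=0, sun=0, snow=0), score=23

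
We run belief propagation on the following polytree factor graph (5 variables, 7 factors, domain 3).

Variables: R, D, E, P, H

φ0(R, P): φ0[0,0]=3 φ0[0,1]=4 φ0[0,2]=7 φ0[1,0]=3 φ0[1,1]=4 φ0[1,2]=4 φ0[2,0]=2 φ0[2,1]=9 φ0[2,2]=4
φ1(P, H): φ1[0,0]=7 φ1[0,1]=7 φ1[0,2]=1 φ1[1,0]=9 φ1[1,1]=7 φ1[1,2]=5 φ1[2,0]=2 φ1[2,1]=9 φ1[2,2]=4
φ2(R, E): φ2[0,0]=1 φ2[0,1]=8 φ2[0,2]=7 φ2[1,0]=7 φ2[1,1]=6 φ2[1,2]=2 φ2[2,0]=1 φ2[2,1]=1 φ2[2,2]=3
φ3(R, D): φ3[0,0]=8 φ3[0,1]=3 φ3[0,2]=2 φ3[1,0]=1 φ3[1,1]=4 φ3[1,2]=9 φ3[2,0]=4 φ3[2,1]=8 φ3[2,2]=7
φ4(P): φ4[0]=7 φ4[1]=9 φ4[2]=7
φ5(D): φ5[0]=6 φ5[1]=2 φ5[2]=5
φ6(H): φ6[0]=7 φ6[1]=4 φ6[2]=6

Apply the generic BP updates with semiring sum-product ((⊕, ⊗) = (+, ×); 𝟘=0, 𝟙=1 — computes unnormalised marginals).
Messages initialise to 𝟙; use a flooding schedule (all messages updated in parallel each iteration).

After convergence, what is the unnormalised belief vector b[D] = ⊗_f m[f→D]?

init: all messages = 𝟙 over 3 values
r1 m[φ0→R] = [14, 11, 15]
r1 m[φ0→P] = [8, 17, 15]
r1 m[φ1→P] = [15, 21, 15]
r1 m[φ1→H] = [18, 23, 10]
r1 m[φ2→R] = [16, 15, 5]
r1 m[φ2→E] = [9, 15, 12]
r1 m[φ3→R] = [13, 14, 19]
r1 m[φ3→D] = [13, 15, 18]
r1 m[φ4→P] = [7, 9, 7]
r1 m[φ5→D] = [6, 2, 5]
r1 m[φ6→H] = [7, 4, 6]
r1 m[R→φ0] = [1, 1, 1]
r1 m[R→φ2] = [1, 1, 1]
r1 m[R→φ3] = [1, 1, 1]
r1 m[D→φ3] = [1, 1, 1]
r1 m[D→φ5] = [1, 1, 1]
r1 m[E→φ2] = [1, 1, 1]
r1 m[P→φ0] = [1, 1, 1]
r1 m[P→φ1] = [1, 1, 1]
r1 m[P→φ4] = [1, 1, 1]
r1 m[H→φ1] = [1, 1, 1]
r1 m[H→φ6] = [1, 1, 1]
r2 m[φ0→R] = [14, 11, 15]
r2 m[φ0→P] = [8, 17, 15]
r2 m[φ1→P] = [15, 21, 15]
r2 m[φ1→H] = [18, 23, 10]
r2 m[φ2→R] = [16, 15, 5]
r2 m[φ2→E] = [9, 15, 12]
r2 m[φ3→R] = [13, 14, 19]
r2 m[φ3→D] = [13, 15, 18]
r2 m[φ4→P] = [7, 9, 7]
r2 m[φ5→D] = [6, 2, 5]
r2 m[φ6→H] = [7, 4, 6]
r2 m[R→φ0] = [208, 210, 95]
r2 m[R→φ2] = [182, 154, 285]
r2 m[R→φ3] = [224, 165, 75]
r2 m[D→φ3] = [6, 2, 5]
r2 m[D→φ5] = [13, 15, 18]
r2 m[E→φ2] = [1, 1, 1]
r2 m[P→φ0] = [105, 189, 105]
r2 m[P→φ1] = [56, 153, 105]
r2 m[P→φ4] = [120, 357, 225]
r2 m[H→φ1] = [7, 4, 6]
r2 m[H→φ6] = [18, 23, 10]
r3 m[φ0→R] = [1806, 1491, 2331]
r3 m[φ0→P] = [1444, 2527, 2676]
r3 m[φ1→P] = [83, 121, 74]
r3 m[φ1→H] = [1979, 2408, 1241]
r3 m[φ2→R] = [16, 15, 5]
r3 m[φ2→E] = [1545, 2665, 2437]
r3 m[φ3→R] = [64, 59, 75]
r3 m[φ3→D] = [2257, 1932, 2458]
r3 m[φ4→P] = [7, 9, 7]
r3 m[φ5→D] = [6, 2, 5]
r3 m[φ6→H] = [7, 4, 6]
r3 m[R→φ0] = [208, 210, 95]
r3 m[R→φ2] = [182, 154, 285]
r3 m[R→φ3] = [224, 165, 75]
r3 m[D→φ3] = [6, 2, 5]
r3 m[D→φ5] = [13, 15, 18]
r3 m[E→φ2] = [1, 1, 1]
r3 m[P→φ0] = [105, 189, 105]
r3 m[P→φ1] = [56, 153, 105]
r3 m[P→φ4] = [120, 357, 225]
r3 m[H→φ1] = [7, 4, 6]
r3 m[H→φ6] = [18, 23, 10]
r4 m[φ0→R] = [1806, 1491, 2331]
r4 m[φ0→P] = [1444, 2527, 2676]
r4 m[φ1→P] = [83, 121, 74]
r4 m[φ1→H] = [1979, 2408, 1241]
r4 m[φ2→R] = [16, 15, 5]
r4 m[φ2→E] = [1545, 2665, 2437]
r4 m[φ3→R] = [64, 59, 75]
r4 m[φ3→D] = [2257, 1932, 2458]
r4 m[φ4→P] = [7, 9, 7]
r4 m[φ5→D] = [6, 2, 5]
r4 m[φ6→H] = [7, 4, 6]
r4 m[R→φ0] = [1024, 885, 375]
r4 m[R→φ2] = [115584, 87969, 174825]
r4 m[R→φ3] = [28896, 22365, 11655]
r4 m[D→φ3] = [6, 2, 5]
r4 m[D→φ5] = [2257, 1932, 2458]
r4 m[E→φ2] = [1, 1, 1]
r4 m[P→φ0] = [581, 1089, 518]
r4 m[P→φ1] = [10108, 22743, 18732]
r4 m[P→φ4] = [119852, 305767, 198024]
r4 m[H→φ1] = [7, 4, 6]
r4 m[H→φ6] = [1979, 2408, 1241]
r5 m[φ0→R] = [9725, 8171, 13035]
r5 m[φ0→P] = [6477, 11011, 12208]
r5 m[φ1→P] = [83, 121, 74]
r5 m[φ1→H] = [312907, 398545, 198751]
r5 m[φ2→R] = [16, 15, 5]
r5 m[φ2→E] = [906192, 1627311, 1509501]
r5 m[φ3→R] = [64, 59, 75]
r5 m[φ3→D] = [300153, 269388, 340662]
r5 m[φ4→P] = [7, 9, 7]
r5 m[φ5→D] = [6, 2, 5]
r5 m[φ6→H] = [7, 4, 6]
r5 m[R→φ0] = [1024, 885, 375]
r5 m[R→φ2] = [115584, 87969, 174825]
r5 m[R→φ3] = [28896, 22365, 11655]
r5 m[D→φ3] = [6, 2, 5]
r5 m[D→φ5] = [2257, 1932, 2458]
r5 m[E→φ2] = [1, 1, 1]
r5 m[P→φ0] = [581, 1089, 518]
r5 m[P→φ1] = [10108, 22743, 18732]
r5 m[P→φ4] = [119852, 305767, 198024]
r5 m[H→φ1] = [7, 4, 6]
r5 m[H→φ6] = [1979, 2408, 1241]
r6 m[φ0→R] = [9725, 8171, 13035]
r6 m[φ0→P] = [6477, 11011, 12208]
r6 m[φ1→P] = [83, 121, 74]
r6 m[φ1→H] = [312907, 398545, 198751]
r6 m[φ2→R] = [16, 15, 5]
r6 m[φ2→E] = [906192, 1627311, 1509501]
r6 m[φ3→R] = [64, 59, 75]
r6 m[φ3→D] = [300153, 269388, 340662]
r6 m[φ4→P] = [7, 9, 7]
r6 m[φ5→D] = [6, 2, 5]
r6 m[φ6→H] = [7, 4, 6]
r6 m[R→φ0] = [1024, 885, 375]
r6 m[R→φ2] = [622400, 482089, 977625]
r6 m[R→φ3] = [155600, 122565, 65175]
r6 m[D→φ3] = [6, 2, 5]
r6 m[D→φ5] = [300153, 269388, 340662]
r6 m[E→φ2] = [1, 1, 1]
r6 m[P→φ0] = [581, 1089, 518]
r6 m[P→φ1] = [45339, 99099, 85456]
r6 m[P→φ4] = [537591, 1332331, 903392]
r6 m[H→φ1] = [7, 4, 6]
r6 m[H→φ6] = [312907, 398545, 198751]
r7 m[φ0→R] = [9725, 8171, 13035]
r7 m[φ0→P] = [6477, 11011, 12208]
r7 m[φ1→P] = [83, 121, 74]
r7 m[φ1→H] = [1380176, 1780170, 882658]
r7 m[φ2→R] = [16, 15, 5]
r7 m[φ2→E] = [4974648, 8849359, 8253853]
r7 m[φ3→R] = [64, 59, 75]
r7 m[φ3→D] = [1628065, 1478460, 1870510]
r7 m[φ4→P] = [7, 9, 7]
r7 m[φ5→D] = [6, 2, 5]
r7 m[φ6→H] = [7, 4, 6]
r7 m[R→φ0] = [1024, 885, 375]
r7 m[R→φ2] = [622400, 482089, 977625]
r7 m[R→φ3] = [155600, 122565, 65175]
r7 m[D→φ3] = [6, 2, 5]
r7 m[D→φ5] = [300153, 269388, 340662]
r7 m[E→φ2] = [1, 1, 1]
r7 m[P→φ0] = [581, 1089, 518]
r7 m[P→φ1] = [45339, 99099, 85456]
r7 m[P→φ4] = [537591, 1332331, 903392]
r7 m[H→φ1] = [7, 4, 6]
r7 m[H→φ6] = [312907, 398545, 198751]
r8 m[φ0→R] = [9725, 8171, 13035]
r8 m[φ0→P] = [6477, 11011, 12208]
r8 m[φ1→P] = [83, 121, 74]
r8 m[φ1→H] = [1380176, 1780170, 882658]
r8 m[φ2→R] = [16, 15, 5]
r8 m[φ2→E] = [4974648, 8849359, 8253853]
r8 m[φ3→R] = [64, 59, 75]
r8 m[φ3→D] = [1628065, 1478460, 1870510]
r8 m[φ4→P] = [7, 9, 7]
r8 m[φ5→D] = [6, 2, 5]
r8 m[φ6→H] = [7, 4, 6]
r8 m[R→φ0] = [1024, 885, 375]
r8 m[R→φ2] = [622400, 482089, 977625]
r8 m[R→φ3] = [155600, 122565, 65175]
r8 m[D→φ3] = [6, 2, 5]
r8 m[D→φ5] = [1628065, 1478460, 1870510]
r8 m[E→φ2] = [1, 1, 1]
r8 m[P→φ0] = [581, 1089, 518]
r8 m[P→φ1] = [45339, 99099, 85456]
r8 m[P→φ4] = [537591, 1332331, 903392]
r8 m[H→φ1] = [7, 4, 6]
r8 m[H→φ6] = [1380176, 1780170, 882658]
r9 m[φ0→R] = [9725, 8171, 13035]
r9 m[φ0→P] = [6477, 11011, 12208]
r9 m[φ1→P] = [83, 121, 74]
r9 m[φ1→H] = [1380176, 1780170, 882658]
r9 m[φ2→R] = [16, 15, 5]
r9 m[φ2→E] = [4974648, 8849359, 8253853]
r9 m[φ3→R] = [64, 59, 75]
r9 m[φ3→D] = [1628065, 1478460, 1870510]
r9 m[φ4→P] = [7, 9, 7]
r9 m[φ5→D] = [6, 2, 5]
r9 m[φ6→H] = [7, 4, 6]
r9 m[R→φ0] = [1024, 885, 375]
r9 m[R→φ2] = [622400, 482089, 977625]
r9 m[R→φ3] = [155600, 122565, 65175]
r9 m[D→φ3] = [6, 2, 5]
r9 m[D→φ5] = [1628065, 1478460, 1870510]
r9 m[E→φ2] = [1, 1, 1]
r9 m[P→φ0] = [581, 1089, 518]
r9 m[P→φ1] = [45339, 99099, 85456]
r9 m[P→φ4] = [537591, 1332331, 903392]
r9 m[H→φ1] = [7, 4, 6]
r9 m[H→φ6] = [1380176, 1780170, 882658]
fixed point reached at round 9
b[D] = ⊗ incoming = [9768390, 2956920, 9352550]

b[D] = [9768390, 2956920, 9352550]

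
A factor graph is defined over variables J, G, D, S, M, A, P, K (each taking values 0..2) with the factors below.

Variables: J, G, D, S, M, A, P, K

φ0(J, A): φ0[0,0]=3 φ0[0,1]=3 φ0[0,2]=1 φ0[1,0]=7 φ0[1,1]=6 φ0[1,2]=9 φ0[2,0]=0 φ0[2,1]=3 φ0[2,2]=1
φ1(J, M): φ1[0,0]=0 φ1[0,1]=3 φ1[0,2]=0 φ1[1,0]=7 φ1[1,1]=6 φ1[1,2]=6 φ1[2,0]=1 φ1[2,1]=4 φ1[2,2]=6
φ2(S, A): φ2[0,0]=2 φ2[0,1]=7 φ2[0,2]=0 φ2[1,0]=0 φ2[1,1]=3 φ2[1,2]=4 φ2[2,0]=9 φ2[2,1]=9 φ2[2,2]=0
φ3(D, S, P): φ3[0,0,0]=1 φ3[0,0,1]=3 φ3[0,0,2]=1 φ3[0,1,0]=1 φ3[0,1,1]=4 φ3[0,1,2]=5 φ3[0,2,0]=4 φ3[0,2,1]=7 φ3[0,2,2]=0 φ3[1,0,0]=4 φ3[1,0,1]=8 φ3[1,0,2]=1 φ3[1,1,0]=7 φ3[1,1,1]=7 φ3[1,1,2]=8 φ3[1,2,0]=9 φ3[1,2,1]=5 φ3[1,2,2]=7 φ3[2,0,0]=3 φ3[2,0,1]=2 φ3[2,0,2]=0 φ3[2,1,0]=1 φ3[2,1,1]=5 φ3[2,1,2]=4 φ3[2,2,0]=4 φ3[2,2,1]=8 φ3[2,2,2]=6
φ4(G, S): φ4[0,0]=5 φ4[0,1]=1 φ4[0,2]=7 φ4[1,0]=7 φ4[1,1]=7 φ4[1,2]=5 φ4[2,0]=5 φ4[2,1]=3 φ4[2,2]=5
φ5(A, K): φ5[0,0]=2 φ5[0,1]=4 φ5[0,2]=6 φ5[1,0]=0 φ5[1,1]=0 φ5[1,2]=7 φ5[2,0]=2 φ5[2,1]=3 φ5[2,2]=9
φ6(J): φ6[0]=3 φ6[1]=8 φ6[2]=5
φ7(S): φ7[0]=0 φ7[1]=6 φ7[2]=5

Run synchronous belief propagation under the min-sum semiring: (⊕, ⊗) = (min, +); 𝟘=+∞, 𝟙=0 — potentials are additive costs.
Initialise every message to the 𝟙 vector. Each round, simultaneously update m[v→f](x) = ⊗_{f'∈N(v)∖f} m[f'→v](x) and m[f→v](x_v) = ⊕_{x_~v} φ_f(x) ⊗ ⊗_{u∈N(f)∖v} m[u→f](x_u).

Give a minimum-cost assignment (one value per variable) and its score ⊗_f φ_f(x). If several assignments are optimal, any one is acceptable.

assignment: (J=0, G=0, D=2, S=0, M=0, A=2, P=2, K=0); score = 11

init: all messages = 𝟙 over 3 values
r1 m[φ0→J] = [1, 6, 0]
r1 m[φ0→A] = [0, 3, 1]
r1 m[φ1→J] = [0, 6, 1]
r1 m[φ1→M] = [0, 3, 0]
r1 m[φ2→S] = [0, 0, 0]
r1 m[φ2→A] = [0, 3, 0]
r1 m[φ3→D] = [0, 1, 0]
r1 m[φ3→S] = [0, 1, 0]
r1 m[φ3→P] = [1, 2, 0]
r1 m[φ4→G] = [1, 5, 3]
r1 m[φ4→S] = [5, 1, 5]
r1 m[φ5→A] = [2, 0, 2]
r1 m[φ5→K] = [0, 0, 6]
r1 m[φ6→J] = [3, 8, 5]
r1 m[φ7→S] = [0, 6, 5]
r1 m[J→φ0] = [0, 0, 0]
r1 m[J→φ1] = [0, 0, 0]
r1 m[J→φ6] = [0, 0, 0]
r1 m[G→φ4] = [0, 0, 0]
r1 m[D→φ3] = [0, 0, 0]
r1 m[S→φ2] = [0, 0, 0]
r1 m[S→φ3] = [0, 0, 0]
r1 m[S→φ4] = [0, 0, 0]
r1 m[S→φ7] = [0, 0, 0]
r1 m[M→φ1] = [0, 0, 0]
r1 m[A→φ0] = [0, 0, 0]
r1 m[A→φ2] = [0, 0, 0]
r1 m[A→φ5] = [0, 0, 0]
r1 m[P→φ3] = [0, 0, 0]
r1 m[K→φ5] = [0, 0, 0]
r2 m[φ0→J] = [1, 6, 0]
r2 m[φ0→A] = [0, 3, 1]
r2 m[φ1→J] = [0, 6, 1]
r2 m[φ1→M] = [0, 3, 0]
r2 m[φ2→S] = [0, 0, 0]
r2 m[φ2→A] = [0, 3, 0]
r2 m[φ3→D] = [0, 1, 0]
r2 m[φ3→S] = [0, 1, 0]
r2 m[φ3→P] = [1, 2, 0]
r2 m[φ4→G] = [1, 5, 3]
r2 m[φ4→S] = [5, 1, 5]
r2 m[φ5→A] = [2, 0, 2]
r2 m[φ5→K] = [0, 0, 6]
r2 m[φ6→J] = [3, 8, 5]
r2 m[φ7→S] = [0, 6, 5]
r2 m[J→φ0] = [3, 14, 6]
r2 m[J→φ1] = [4, 14, 5]
r2 m[J→φ6] = [1, 12, 1]
r2 m[G→φ4] = [0, 0, 0]
r2 m[D→φ3] = [0, 0, 0]
r2 m[S→φ2] = [5, 8, 10]
r2 m[S→φ3] = [5, 7, 10]
r2 m[S→φ4] = [0, 7, 5]
r2 m[S→φ7] = [5, 2, 5]
r2 m[M→φ1] = [0, 0, 0]
r2 m[A→φ0] = [2, 3, 2]
r2 m[A→φ2] = [2, 3, 3]
r2 m[A→φ5] = [0, 6, 1]
r2 m[P→φ3] = [0, 0, 0]
r2 m[K→φ5] = [0, 0, 0]
r3 m[φ0→J] = [3, 9, 2]
r3 m[φ0→A] = [6, 6, 4]
r3 m[φ1→J] = [0, 6, 1]
r3 m[φ1→M] = [4, 7, 4]
r3 m[φ2→S] = [3, 2, 3]
r3 m[φ2→A] = [7, 11, 5]
r3 m[φ3→D] = [6, 6, 5]
r3 m[φ3→S] = [0, 1, 0]
r3 m[φ3→P] = [6, 7, 5]
r3 m[φ4→G] = [5, 7, 5]
r3 m[φ4→S] = [5, 1, 5]
r3 m[φ5→A] = [2, 0, 2]
r3 m[φ5→K] = [2, 4, 6]
r3 m[φ6→J] = [3, 8, 5]
r3 m[φ7→S] = [0, 6, 5]
r3 m[J→φ0] = [3, 14, 6]
r3 m[J→φ1] = [4, 14, 5]
r3 m[J→φ6] = [1, 12, 1]
r3 m[G→φ4] = [0, 0, 0]
r3 m[D→φ3] = [0, 0, 0]
r3 m[S→φ2] = [5, 8, 10]
r3 m[S→φ3] = [5, 7, 10]
r3 m[S→φ4] = [0, 7, 5]
r3 m[S→φ7] = [5, 2, 5]
r3 m[M→φ1] = [0, 0, 0]
r3 m[A→φ0] = [2, 3, 2]
r3 m[A→φ2] = [2, 3, 3]
r3 m[A→φ5] = [0, 6, 1]
r3 m[P→φ3] = [0, 0, 0]
r3 m[K→φ5] = [0, 0, 0]
r4 m[φ0→J] = [3, 9, 2]
r4 m[φ0→A] = [6, 6, 4]
r4 m[φ1→J] = [0, 6, 1]
r4 m[φ1→M] = [4, 7, 4]
r4 m[φ2→S] = [3, 2, 3]
r4 m[φ2→A] = [7, 11, 5]
r4 m[φ3→D] = [6, 6, 5]
r4 m[φ3→S] = [0, 1, 0]
r4 m[φ3→P] = [6, 7, 5]
r4 m[φ4→G] = [5, 7, 5]
r4 m[φ4→S] = [5, 1, 5]
r4 m[φ5→A] = [2, 0, 2]
r4 m[φ5→K] = [2, 4, 6]
r4 m[φ6→J] = [3, 8, 5]
r4 m[φ7→S] = [0, 6, 5]
r4 m[J→φ0] = [3, 14, 6]
r4 m[J→φ1] = [6, 17, 7]
r4 m[J→φ6] = [3, 15, 3]
r4 m[G→φ4] = [0, 0, 0]
r4 m[D→φ3] = [0, 0, 0]
r4 m[S→φ2] = [5, 8, 10]
r4 m[S→φ3] = [8, 9, 13]
r4 m[S→φ4] = [3, 9, 8]
r4 m[S→φ7] = [8, 4, 8]
r4 m[M→φ1] = [0, 0, 0]
r4 m[A→φ0] = [9, 11, 7]
r4 m[A→φ2] = [8, 6, 6]
r4 m[A→φ5] = [13, 17, 9]
r4 m[P→φ3] = [0, 0, 0]
r4 m[K→φ5] = [0, 0, 0]
r5 m[φ0→J] = [8, 16, 8]
r5 m[φ0→A] = [6, 6, 4]
r5 m[φ1→J] = [0, 6, 1]
r5 m[φ1→M] = [6, 9, 6]
r5 m[φ2→S] = [6, 8, 6]
r5 m[φ2→A] = [7, 11, 5]
r5 m[φ3→D] = [9, 9, 8]
r5 m[φ3→S] = [0, 1, 0]
r5 m[φ3→P] = [9, 10, 8]
r5 m[φ4→G] = [8, 10, 8]
r5 m[φ4→S] = [5, 1, 5]
r5 m[φ5→A] = [2, 0, 2]
r5 m[φ5→K] = [11, 12, 18]
r5 m[φ6→J] = [3, 8, 5]
r5 m[φ7→S] = [0, 6, 5]
r5 m[J→φ0] = [3, 14, 6]
r5 m[J→φ1] = [6, 17, 7]
r5 m[J→φ6] = [3, 15, 3]
r5 m[G→φ4] = [0, 0, 0]
r5 m[D→φ3] = [0, 0, 0]
r5 m[S→φ2] = [5, 8, 10]
r5 m[S→φ3] = [8, 9, 13]
r5 m[S→φ4] = [3, 9, 8]
r5 m[S→φ7] = [8, 4, 8]
r5 m[M→φ1] = [0, 0, 0]
r5 m[A→φ0] = [9, 11, 7]
r5 m[A→φ2] = [8, 6, 6]
r5 m[A→φ5] = [13, 17, 9]
r5 m[P→φ3] = [0, 0, 0]
r5 m[K→φ5] = [0, 0, 0]
r6 m[φ0→J] = [8, 16, 8]
r6 m[φ0→A] = [6, 6, 4]
r6 m[φ1→J] = [0, 6, 1]
r6 m[φ1→M] = [6, 9, 6]
r6 m[φ2→S] = [6, 8, 6]
r6 m[φ2→A] = [7, 11, 5]
r6 m[φ3→D] = [9, 9, 8]
r6 m[φ3→S] = [0, 1, 0]
r6 m[φ3→P] = [9, 10, 8]
r6 m[φ4→G] = [8, 10, 8]
r6 m[φ4→S] = [5, 1, 5]
r6 m[φ5→A] = [2, 0, 2]
r6 m[φ5→K] = [11, 12, 18]
r6 m[φ6→J] = [3, 8, 5]
r6 m[φ7→S] = [0, 6, 5]
r6 m[J→φ0] = [3, 14, 6]
r6 m[J→φ1] = [11, 24, 13]
r6 m[J→φ6] = [8, 22, 9]
r6 m[G→φ4] = [0, 0, 0]
r6 m[D→φ3] = [0, 0, 0]
r6 m[S→φ2] = [5, 8, 10]
r6 m[S→φ3] = [11, 15, 16]
r6 m[S→φ4] = [6, 15, 11]
r6 m[S→φ7] = [11, 10, 11]
r6 m[M→φ1] = [0, 0, 0]
r6 m[A→φ0] = [9, 11, 7]
r6 m[A→φ2] = [8, 6, 6]
r6 m[A→φ5] = [13, 17, 9]
r6 m[P→φ3] = [0, 0, 0]
r6 m[K→φ5] = [0, 0, 0]
r7 m[φ0→J] = [8, 16, 8]
r7 m[φ0→A] = [6, 6, 4]
r7 m[φ1→J] = [0, 6, 1]
r7 m[φ1→M] = [11, 14, 11]
r7 m[φ2→S] = [6, 8, 6]
r7 m[φ2→A] = [7, 11, 5]
r7 m[φ3→D] = [12, 12, 11]
r7 m[φ3→S] = [0, 1, 0]
r7 m[φ3→P] = [12, 13, 11]
r7 m[φ4→G] = [11, 13, 11]
r7 m[φ4→S] = [5, 1, 5]
r7 m[φ5→A] = [2, 0, 2]
r7 m[φ5→K] = [11, 12, 18]
r7 m[φ6→J] = [3, 8, 5]
r7 m[φ7→S] = [0, 6, 5]
r7 m[J→φ0] = [3, 14, 6]
r7 m[J→φ1] = [11, 24, 13]
r7 m[J→φ6] = [8, 22, 9]
r7 m[G→φ4] = [0, 0, 0]
r7 m[D→φ3] = [0, 0, 0]
r7 m[S→φ2] = [5, 8, 10]
r7 m[S→φ3] = [11, 15, 16]
r7 m[S→φ4] = [6, 15, 11]
r7 m[S→φ7] = [11, 10, 11]
r7 m[M→φ1] = [0, 0, 0]
r7 m[A→φ0] = [9, 11, 7]
r7 m[A→φ2] = [8, 6, 6]
r7 m[A→φ5] = [13, 17, 9]
r7 m[P→φ3] = [0, 0, 0]
r7 m[K→φ5] = [0, 0, 0]
r8 m[φ0→J] = [8, 16, 8]
r8 m[φ0→A] = [6, 6, 4]
r8 m[φ1→J] = [0, 6, 1]
r8 m[φ1→M] = [11, 14, 11]
r8 m[φ2→S] = [6, 8, 6]
r8 m[φ2→A] = [7, 11, 5]
r8 m[φ3→D] = [12, 12, 11]
r8 m[φ3→S] = [0, 1, 0]
r8 m[φ3→P] = [12, 13, 11]
r8 m[φ4→G] = [11, 13, 11]
r8 m[φ4→S] = [5, 1, 5]
r8 m[φ5→A] = [2, 0, 2]
r8 m[φ5→K] = [11, 12, 18]
r8 m[φ6→J] = [3, 8, 5]
r8 m[φ7→S] = [0, 6, 5]
r8 m[J→φ0] = [3, 14, 6]
r8 m[J→φ1] = [11, 24, 13]
r8 m[J→φ6] = [8, 22, 9]
r8 m[G→φ4] = [0, 0, 0]
r8 m[D→φ3] = [0, 0, 0]
r8 m[S→φ2] = [5, 8, 10]
r8 m[S→φ3] = [11, 15, 16]
r8 m[S→φ4] = [6, 15, 11]
r8 m[S→φ7] = [11, 10, 11]
r8 m[M→φ1] = [0, 0, 0]
r8 m[A→φ0] = [9, 11, 7]
r8 m[A→φ2] = [8, 6, 6]
r8 m[A→φ5] = [13, 17, 9]
r8 m[P→φ3] = [0, 0, 0]
r8 m[K→φ5] = [0, 0, 0]
fixed point reached at round 8
traceback from J: (J=0, G=0, D=2, S=0, M=0, A=2, P=2, K=0), score=11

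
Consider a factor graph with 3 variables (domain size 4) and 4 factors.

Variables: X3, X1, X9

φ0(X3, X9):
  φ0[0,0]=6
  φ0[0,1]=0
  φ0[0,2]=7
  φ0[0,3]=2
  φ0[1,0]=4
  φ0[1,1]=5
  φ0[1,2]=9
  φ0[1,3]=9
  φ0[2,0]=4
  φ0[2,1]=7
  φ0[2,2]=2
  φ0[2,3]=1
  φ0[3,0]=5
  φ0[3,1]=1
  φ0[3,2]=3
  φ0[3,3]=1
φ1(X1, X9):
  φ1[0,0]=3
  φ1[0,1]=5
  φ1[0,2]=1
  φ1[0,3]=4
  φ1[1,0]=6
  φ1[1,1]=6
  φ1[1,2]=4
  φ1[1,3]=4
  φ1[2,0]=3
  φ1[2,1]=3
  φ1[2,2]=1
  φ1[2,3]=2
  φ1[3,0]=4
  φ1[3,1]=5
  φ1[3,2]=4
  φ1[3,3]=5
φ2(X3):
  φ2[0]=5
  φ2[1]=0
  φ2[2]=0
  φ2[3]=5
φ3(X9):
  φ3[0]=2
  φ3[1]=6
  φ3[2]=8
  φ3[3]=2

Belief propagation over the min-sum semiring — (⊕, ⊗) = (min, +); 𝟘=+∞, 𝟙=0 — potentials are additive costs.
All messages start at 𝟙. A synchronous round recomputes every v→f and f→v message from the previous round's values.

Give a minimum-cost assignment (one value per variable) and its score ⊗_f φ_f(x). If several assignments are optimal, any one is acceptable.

assignment: (X3=2, X1=2, X9=3); score = 5

init: all messages = 𝟙 over 4 values
r1 m[φ0→X3] = [0, 4, 1, 1]
r1 m[φ0→X9] = [4, 0, 2, 1]
r1 m[φ1→X1] = [1, 4, 1, 4]
r1 m[φ1→X9] = [3, 3, 1, 2]
r1 m[φ2→X3] = [5, 0, 0, 5]
r1 m[φ3→X9] = [2, 6, 8, 2]
r1 m[X3→φ0] = [0, 0, 0, 0]
r1 m[X3→φ2] = [0, 0, 0, 0]
r1 m[X1→φ1] = [0, 0, 0, 0]
r1 m[X9→φ0] = [0, 0, 0, 0]
r1 m[X9→φ1] = [0, 0, 0, 0]
r1 m[X9→φ3] = [0, 0, 0, 0]
r2 m[φ0→X3] = [0, 4, 1, 1]
r2 m[φ0→X9] = [4, 0, 2, 1]
r2 m[φ1→X1] = [1, 4, 1, 4]
r2 m[φ1→X9] = [3, 3, 1, 2]
r2 m[φ2→X3] = [5, 0, 0, 5]
r2 m[φ3→X9] = [2, 6, 8, 2]
r2 m[X3→φ0] = [5, 0, 0, 5]
r2 m[X3→φ2] = [0, 4, 1, 1]
r2 m[X1→φ1] = [0, 0, 0, 0]
r2 m[X9→φ0] = [5, 9, 9, 4]
r2 m[X9→φ1] = [6, 6, 10, 3]
r2 m[X9→φ3] = [7, 3, 3, 3]
r3 m[φ0→X3] = [6, 9, 5, 5]
r3 m[φ0→X9] = [4, 5, 2, 1]
r3 m[φ1→X1] = [7, 7, 5, 8]
r3 m[φ1→X9] = [3, 3, 1, 2]
r3 m[φ2→X3] = [5, 0, 0, 5]
r3 m[φ3→X9] = [2, 6, 8, 2]
r3 m[X3→φ0] = [5, 0, 0, 5]
r3 m[X3→φ2] = [0, 4, 1, 1]
r3 m[X1→φ1] = [0, 0, 0, 0]
r3 m[X9→φ0] = [5, 9, 9, 4]
r3 m[X9→φ1] = [6, 6, 10, 3]
r3 m[X9→φ3] = [7, 3, 3, 3]
r4 m[φ0→X3] = [6, 9, 5, 5]
r4 m[φ0→X9] = [4, 5, 2, 1]
r4 m[φ1→X1] = [7, 7, 5, 8]
r4 m[φ1→X9] = [3, 3, 1, 2]
r4 m[φ2→X3] = [5, 0, 0, 5]
r4 m[φ3→X9] = [2, 6, 8, 2]
r4 m[X3→φ0] = [5, 0, 0, 5]
r4 m[X3→φ2] = [6, 9, 5, 5]
r4 m[X1→φ1] = [0, 0, 0, 0]
r4 m[X9→φ0] = [5, 9, 9, 4]
r4 m[X9→φ1] = [6, 11, 10, 3]
r4 m[X9→φ3] = [7, 8, 3, 3]
r5 m[φ0→X3] = [6, 9, 5, 5]
r5 m[φ0→X9] = [4, 5, 2, 1]
r5 m[φ1→X1] = [7, 7, 5, 8]
r5 m[φ1→X9] = [3, 3, 1, 2]
r5 m[φ2→X3] = [5, 0, 0, 5]
r5 m[φ3→X9] = [2, 6, 8, 2]
r5 m[X3→φ0] = [5, 0, 0, 5]
r5 m[X3→φ2] = [6, 9, 5, 5]
r5 m[X1→φ1] = [0, 0, 0, 0]
r5 m[X9→φ0] = [5, 9, 9, 4]
r5 m[X9→φ1] = [6, 11, 10, 3]
r5 m[X9→φ3] = [7, 8, 3, 3]
fixed point reached at round 5
traceback from X3: (X3=2, X1=2, X9=3), score=5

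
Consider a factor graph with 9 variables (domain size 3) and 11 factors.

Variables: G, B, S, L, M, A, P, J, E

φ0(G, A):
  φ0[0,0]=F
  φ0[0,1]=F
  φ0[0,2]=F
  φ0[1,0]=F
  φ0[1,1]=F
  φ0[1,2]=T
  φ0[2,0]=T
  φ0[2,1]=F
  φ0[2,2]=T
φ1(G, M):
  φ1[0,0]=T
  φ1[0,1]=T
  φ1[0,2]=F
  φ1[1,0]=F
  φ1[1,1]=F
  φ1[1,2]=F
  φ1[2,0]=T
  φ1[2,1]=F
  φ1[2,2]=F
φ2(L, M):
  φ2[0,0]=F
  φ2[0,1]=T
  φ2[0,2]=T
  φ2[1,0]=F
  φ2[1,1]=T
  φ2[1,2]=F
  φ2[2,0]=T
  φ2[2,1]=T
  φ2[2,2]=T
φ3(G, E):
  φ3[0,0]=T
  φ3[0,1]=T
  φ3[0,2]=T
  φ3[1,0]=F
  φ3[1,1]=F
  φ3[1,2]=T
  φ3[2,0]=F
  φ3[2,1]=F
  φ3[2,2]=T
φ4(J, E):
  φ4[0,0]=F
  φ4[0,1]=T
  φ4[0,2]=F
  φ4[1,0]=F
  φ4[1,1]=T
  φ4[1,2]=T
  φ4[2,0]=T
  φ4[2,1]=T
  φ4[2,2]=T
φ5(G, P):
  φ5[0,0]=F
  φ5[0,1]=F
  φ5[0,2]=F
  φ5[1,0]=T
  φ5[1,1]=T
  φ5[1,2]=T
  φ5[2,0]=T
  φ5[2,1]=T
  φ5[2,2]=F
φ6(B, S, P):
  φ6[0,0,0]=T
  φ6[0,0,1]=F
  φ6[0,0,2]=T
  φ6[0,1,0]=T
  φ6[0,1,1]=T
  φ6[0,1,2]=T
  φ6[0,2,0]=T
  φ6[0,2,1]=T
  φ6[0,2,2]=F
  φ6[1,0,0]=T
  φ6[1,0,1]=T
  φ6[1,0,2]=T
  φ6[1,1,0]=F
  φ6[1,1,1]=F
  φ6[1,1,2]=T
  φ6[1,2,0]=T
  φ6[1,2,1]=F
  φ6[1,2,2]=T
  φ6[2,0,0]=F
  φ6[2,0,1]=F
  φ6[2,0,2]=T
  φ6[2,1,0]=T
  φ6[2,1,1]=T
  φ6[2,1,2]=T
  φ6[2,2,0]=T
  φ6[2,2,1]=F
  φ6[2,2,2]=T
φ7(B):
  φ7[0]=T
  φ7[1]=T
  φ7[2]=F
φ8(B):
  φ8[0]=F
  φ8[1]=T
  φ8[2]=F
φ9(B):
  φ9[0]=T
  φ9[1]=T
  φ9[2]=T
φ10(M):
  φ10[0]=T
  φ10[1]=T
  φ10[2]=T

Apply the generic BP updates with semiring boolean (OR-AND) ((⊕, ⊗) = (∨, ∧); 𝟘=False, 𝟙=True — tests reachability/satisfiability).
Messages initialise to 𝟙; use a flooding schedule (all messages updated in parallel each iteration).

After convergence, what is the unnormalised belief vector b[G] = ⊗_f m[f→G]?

b[G] = [F, F, T]

init: all messages = 𝟙 over 3 values
r1 m[φ0→G] = [F, T, T]
r1 m[φ0→A] = [T, F, T]
r1 m[φ1→G] = [T, F, T]
r1 m[φ1→M] = [T, T, F]
r1 m[φ2→L] = [T, T, T]
r1 m[φ2→M] = [T, T, T]
r1 m[φ3→G] = [T, T, T]
r1 m[φ3→E] = [T, T, T]
r1 m[φ4→J] = [T, T, T]
r1 m[φ4→E] = [T, T, T]
r1 m[φ5→G] = [F, T, T]
r1 m[φ5→P] = [T, T, T]
r1 m[φ6→B] = [T, T, T]
r1 m[φ6→S] = [T, T, T]
r1 m[φ6→P] = [T, T, T]
r1 m[φ7→B] = [T, T, F]
r1 m[φ8→B] = [F, T, F]
r1 m[φ9→B] = [T, T, T]
r1 m[φ10→M] = [T, T, T]
r1 m[G→φ0] = [T, T, T]
r1 m[G→φ1] = [T, T, T]
r1 m[G→φ3] = [T, T, T]
r1 m[G→φ5] = [T, T, T]
r1 m[B→φ6] = [T, T, T]
r1 m[B→φ7] = [T, T, T]
r1 m[B→φ8] = [T, T, T]
r1 m[B→φ9] = [T, T, T]
r1 m[S→φ6] = [T, T, T]
r1 m[L→φ2] = [T, T, T]
r1 m[M→φ1] = [T, T, T]
r1 m[M→φ2] = [T, T, T]
r1 m[M→φ10] = [T, T, T]
r1 m[A→φ0] = [T, T, T]
r1 m[P→φ5] = [T, T, T]
r1 m[P→φ6] = [T, T, T]
r1 m[J→φ4] = [T, T, T]
r1 m[E→φ3] = [T, T, T]
r1 m[E→φ4] = [T, T, T]
r2 m[φ0→G] = [F, T, T]
r2 m[φ0→A] = [T, F, T]
r2 m[φ1→G] = [T, F, T]
r2 m[φ1→M] = [T, T, F]
r2 m[φ2→L] = [T, T, T]
r2 m[φ2→M] = [T, T, T]
r2 m[φ3→G] = [T, T, T]
r2 m[φ3→E] = [T, T, T]
r2 m[φ4→J] = [T, T, T]
r2 m[φ4→E] = [T, T, T]
r2 m[φ5→G] = [F, T, T]
r2 m[φ5→P] = [T, T, T]
r2 m[φ6→B] = [T, T, T]
r2 m[φ6→S] = [T, T, T]
r2 m[φ6→P] = [T, T, T]
r2 m[φ7→B] = [T, T, F]
r2 m[φ8→B] = [F, T, F]
r2 m[φ9→B] = [T, T, T]
r2 m[φ10→M] = [T, T, T]
r2 m[G→φ0] = [F, F, T]
r2 m[G→φ1] = [F, T, T]
r2 m[G→φ3] = [F, F, T]
r2 m[G→φ5] = [F, F, T]
r2 m[B→φ6] = [F, T, F]
r2 m[B→φ7] = [F, T, F]
r2 m[B→φ8] = [T, T, F]
r2 m[B→φ9] = [F, T, F]
r2 m[S→φ6] = [T, T, T]
r2 m[L→φ2] = [T, T, T]
r2 m[M→φ1] = [T, T, T]
r2 m[M→φ2] = [T, T, F]
r2 m[M→φ10] = [T, T, F]
r2 m[A→φ0] = [T, T, T]
r2 m[P→φ5] = [T, T, T]
r2 m[P→φ6] = [T, T, T]
r2 m[J→φ4] = [T, T, T]
r2 m[E→φ3] = [T, T, T]
r2 m[E→φ4] = [T, T, T]
r3 m[φ0→G] = [F, T, T]
r3 m[φ0→A] = [T, F, T]
r3 m[φ1→G] = [T, F, T]
r3 m[φ1→M] = [T, F, F]
r3 m[φ2→L] = [T, T, T]
r3 m[φ2→M] = [T, T, T]
r3 m[φ3→G] = [T, T, T]
r3 m[φ3→E] = [F, F, T]
r3 m[φ4→J] = [T, T, T]
r3 m[φ4→E] = [T, T, T]
r3 m[φ5→G] = [F, T, T]
r3 m[φ5→P] = [T, T, F]
r3 m[φ6→B] = [T, T, T]
r3 m[φ6→S] = [T, T, T]
r3 m[φ6→P] = [T, T, T]
r3 m[φ7→B] = [T, T, F]
r3 m[φ8→B] = [F, T, F]
r3 m[φ9→B] = [T, T, T]
r3 m[φ10→M] = [T, T, T]
r3 m[G→φ0] = [F, F, T]
r3 m[G→φ1] = [F, T, T]
r3 m[G→φ3] = [F, F, T]
r3 m[G→φ5] = [F, F, T]
r3 m[B→φ6] = [F, T, F]
r3 m[B→φ7] = [F, T, F]
r3 m[B→φ8] = [T, T, F]
r3 m[B→φ9] = [F, T, F]
r3 m[S→φ6] = [T, T, T]
r3 m[L→φ2] = [T, T, T]
r3 m[M→φ1] = [T, T, T]
r3 m[M→φ2] = [T, T, F]
r3 m[M→φ10] = [T, T, F]
r3 m[A→φ0] = [T, T, T]
r3 m[P→φ5] = [T, T, T]
r3 m[P→φ6] = [T, T, T]
r3 m[J→φ4] = [T, T, T]
r3 m[E→φ3] = [T, T, T]
r3 m[E→φ4] = [T, T, T]
r4 m[φ0→G] = [F, T, T]
r4 m[φ0→A] = [T, F, T]
r4 m[φ1→G] = [T, F, T]
r4 m[φ1→M] = [T, F, F]
r4 m[φ2→L] = [T, T, T]
r4 m[φ2→M] = [T, T, T]
r4 m[φ3→G] = [T, T, T]
r4 m[φ3→E] = [F, F, T]
r4 m[φ4→J] = [T, T, T]
r4 m[φ4→E] = [T, T, T]
r4 m[φ5→G] = [F, T, T]
r4 m[φ5→P] = [T, T, F]
r4 m[φ6→B] = [T, T, T]
r4 m[φ6→S] = [T, T, T]
r4 m[φ6→P] = [T, T, T]
r4 m[φ7→B] = [T, T, F]
r4 m[φ8→B] = [F, T, F]
r4 m[φ9→B] = [T, T, T]
r4 m[φ10→M] = [T, T, T]
r4 m[G→φ0] = [F, F, T]
r4 m[G→φ1] = [F, T, T]
r4 m[G→φ3] = [F, F, T]
r4 m[G→φ5] = [F, F, T]
r4 m[B→φ6] = [F, T, F]
r4 m[B→φ7] = [F, T, F]
r4 m[B→φ8] = [T, T, F]
r4 m[B→φ9] = [F, T, F]
r4 m[S→φ6] = [T, T, T]
r4 m[L→φ2] = [T, T, T]
r4 m[M→φ1] = [T, T, T]
r4 m[M→φ2] = [T, F, F]
r4 m[M→φ10] = [T, F, F]
r4 m[A→φ0] = [T, T, T]
r4 m[P→φ5] = [T, T, T]
r4 m[P→φ6] = [T, T, F]
r4 m[J→φ4] = [T, T, T]
r4 m[E→φ3] = [T, T, T]
r4 m[E→φ4] = [F, F, T]
r5 m[φ0→G] = [F, T, T]
r5 m[φ0→A] = [T, F, T]
r5 m[φ1→G] = [T, F, T]
r5 m[φ1→M] = [T, F, F]
r5 m[φ2→L] = [F, F, T]
r5 m[φ2→M] = [T, T, T]
r5 m[φ3→G] = [T, T, T]
r5 m[φ3→E] = [F, F, T]
r5 m[φ4→J] = [F, T, T]
r5 m[φ4→E] = [T, T, T]
r5 m[φ5→G] = [F, T, T]
r5 m[φ5→P] = [T, T, F]
r5 m[φ6→B] = [T, T, T]
r5 m[φ6→S] = [T, F, T]
r5 m[φ6→P] = [T, T, T]
r5 m[φ7→B] = [T, T, F]
r5 m[φ8→B] = [F, T, F]
r5 m[φ9→B] = [T, T, T]
r5 m[φ10→M] = [T, T, T]
r5 m[G→φ0] = [F, F, T]
r5 m[G→φ1] = [F, T, T]
r5 m[G→φ3] = [F, F, T]
r5 m[G→φ5] = [F, F, T]
r5 m[B→φ6] = [F, T, F]
r5 m[B→φ7] = [F, T, F]
r5 m[B→φ8] = [T, T, F]
r5 m[B→φ9] = [F, T, F]
r5 m[S→φ6] = [T, T, T]
r5 m[L→φ2] = [T, T, T]
r5 m[M→φ1] = [T, T, T]
r5 m[M→φ2] = [T, F, F]
r5 m[M→φ10] = [T, F, F]
r5 m[A→φ0] = [T, T, T]
r5 m[P→φ5] = [T, T, T]
r5 m[P→φ6] = [T, T, F]
r5 m[J→φ4] = [T, T, T]
r5 m[E→φ3] = [T, T, T]
r5 m[E→φ4] = [F, F, T]
r6 m[φ0→G] = [F, T, T]
r6 m[φ0→A] = [T, F, T]
r6 m[φ1→G] = [T, F, T]
r6 m[φ1→M] = [T, F, F]
r6 m[φ2→L] = [F, F, T]
r6 m[φ2→M] = [T, T, T]
r6 m[φ3→G] = [T, T, T]
r6 m[φ3→E] = [F, F, T]
r6 m[φ4→J] = [F, T, T]
r6 m[φ4→E] = [T, T, T]
r6 m[φ5→G] = [F, T, T]
r6 m[φ5→P] = [T, T, F]
r6 m[φ6→B] = [T, T, T]
r6 m[φ6→S] = [T, F, T]
r6 m[φ6→P] = [T, T, T]
r6 m[φ7→B] = [T, T, F]
r6 m[φ8→B] = [F, T, F]
r6 m[φ9→B] = [T, T, T]
r6 m[φ10→M] = [T, T, T]
r6 m[G→φ0] = [F, F, T]
r6 m[G→φ1] = [F, T, T]
r6 m[G→φ3] = [F, F, T]
r6 m[G→φ5] = [F, F, T]
r6 m[B→φ6] = [F, T, F]
r6 m[B→φ7] = [F, T, F]
r6 m[B→φ8] = [T, T, F]
r6 m[B→φ9] = [F, T, F]
r6 m[S→φ6] = [T, T, T]
r6 m[L→φ2] = [T, T, T]
r6 m[M→φ1] = [T, T, T]
r6 m[M→φ2] = [T, F, F]
r6 m[M→φ10] = [T, F, F]
r6 m[A→φ0] = [T, T, T]
r6 m[P→φ5] = [T, T, T]
r6 m[P→φ6] = [T, T, F]
r6 m[J→φ4] = [T, T, T]
r6 m[E→φ3] = [T, T, T]
r6 m[E→φ4] = [F, F, T]
fixed point reached at round 6
b[G] = ⊗ incoming = [F, F, T]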